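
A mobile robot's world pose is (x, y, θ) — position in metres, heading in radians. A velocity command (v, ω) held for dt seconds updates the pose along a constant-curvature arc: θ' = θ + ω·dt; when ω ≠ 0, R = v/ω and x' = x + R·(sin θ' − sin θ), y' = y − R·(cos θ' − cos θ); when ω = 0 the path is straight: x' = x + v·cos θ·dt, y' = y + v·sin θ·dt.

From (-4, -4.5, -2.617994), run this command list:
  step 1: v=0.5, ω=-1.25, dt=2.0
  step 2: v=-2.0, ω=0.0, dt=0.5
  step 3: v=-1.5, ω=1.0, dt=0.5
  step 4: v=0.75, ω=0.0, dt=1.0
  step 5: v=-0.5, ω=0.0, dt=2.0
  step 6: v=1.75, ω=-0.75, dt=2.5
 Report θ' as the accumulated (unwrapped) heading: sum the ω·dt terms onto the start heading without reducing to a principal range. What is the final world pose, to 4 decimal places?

(-2.2447, -3.3947, -6.4930)

step 1: θ'=-5.1180 (R=-0.4000) → pose (-4.5675, -3.9958, -5.1180)
step 2: θ'=-5.1180 (straight) → pose (-4.9621, -4.9146, -5.1180)
step 3: θ'=-4.6180 (R=-1.5000) → pose (-5.0771, -5.6479, -4.6180)
step 4: θ'=-4.6180 (straight) → pose (-5.1478, -4.9012, -4.6180)
step 5: θ'=-4.6180 (straight) → pose (-5.0536, -5.8968, -4.6180)
step 6: θ'=-6.4930 (R=-2.3333) → pose (-2.2447, -3.3947, -6.4930)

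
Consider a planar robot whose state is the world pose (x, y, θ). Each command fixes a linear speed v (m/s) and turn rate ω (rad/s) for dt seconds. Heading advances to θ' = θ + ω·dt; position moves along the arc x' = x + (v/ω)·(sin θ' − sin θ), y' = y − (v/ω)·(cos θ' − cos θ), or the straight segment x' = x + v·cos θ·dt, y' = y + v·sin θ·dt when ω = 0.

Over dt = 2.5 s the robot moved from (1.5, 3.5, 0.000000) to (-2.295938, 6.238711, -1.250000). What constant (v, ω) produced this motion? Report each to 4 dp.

v = -2.0000, ω = -0.5000

Δθ = -1.250000 − 0.000000 = -1.250000
ω = Δθ/dt = -1.250000/2.5 = -0.5000
R = Δx/(sin θ' − sin θ) = 4.0000
v = R·ω = 4.0000·-0.5000 = -2.0000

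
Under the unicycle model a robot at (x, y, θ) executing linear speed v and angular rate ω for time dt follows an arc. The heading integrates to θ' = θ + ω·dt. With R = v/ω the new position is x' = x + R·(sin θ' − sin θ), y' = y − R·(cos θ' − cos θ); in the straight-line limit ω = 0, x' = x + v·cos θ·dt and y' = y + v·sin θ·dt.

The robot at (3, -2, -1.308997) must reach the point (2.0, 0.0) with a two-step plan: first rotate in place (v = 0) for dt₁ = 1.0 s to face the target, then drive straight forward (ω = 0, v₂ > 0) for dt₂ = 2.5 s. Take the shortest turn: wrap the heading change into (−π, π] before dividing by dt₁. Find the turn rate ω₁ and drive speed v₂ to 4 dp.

heading to target = atan2(0−-2, 2−3) = 2.0344
Δθ = wrap(2.0344 − -1.3090) = -2.9397; ω₁ = Δθ/dt₁ = -2.9397
distance = √((2−3)² + (0−-2)²) = 2.2361; v₂ = distance/dt₂ = 0.8944

ω₁ = -2.9397, v₂ = 0.8944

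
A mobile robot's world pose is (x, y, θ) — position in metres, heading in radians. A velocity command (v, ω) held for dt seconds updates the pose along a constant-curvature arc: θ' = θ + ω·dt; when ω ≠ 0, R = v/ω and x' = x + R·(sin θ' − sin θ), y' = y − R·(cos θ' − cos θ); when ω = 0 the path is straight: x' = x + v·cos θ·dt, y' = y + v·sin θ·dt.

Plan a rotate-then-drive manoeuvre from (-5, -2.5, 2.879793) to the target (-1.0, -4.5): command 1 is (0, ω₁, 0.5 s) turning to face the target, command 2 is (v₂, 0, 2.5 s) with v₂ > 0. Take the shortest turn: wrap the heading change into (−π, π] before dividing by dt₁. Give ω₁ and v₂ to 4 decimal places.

ω₁ = 5.8795, v₂ = 1.7889

heading to target = atan2(-4.5−-2.5, -1−-5) = -0.4636
Δθ = wrap(-0.4636 − 2.8798) = 2.9397; ω₁ = Δθ/dt₁ = 5.8795
distance = √((-1−-5)² + (-4.5−-2.5)²) = 4.4721; v₂ = distance/dt₂ = 1.7889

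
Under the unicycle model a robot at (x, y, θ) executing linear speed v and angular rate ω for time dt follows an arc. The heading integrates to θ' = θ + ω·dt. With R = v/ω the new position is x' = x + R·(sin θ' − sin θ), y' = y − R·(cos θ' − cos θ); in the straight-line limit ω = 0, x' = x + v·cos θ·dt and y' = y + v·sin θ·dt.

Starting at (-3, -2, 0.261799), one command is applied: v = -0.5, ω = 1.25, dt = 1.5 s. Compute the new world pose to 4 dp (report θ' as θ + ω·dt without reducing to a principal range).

(-3.2341, -2.6009, 2.1368)

θ' = 0.2618 + 1.25·1.5 = 2.1368
R = v/ω = -0.5/1.25 = -0.4000
x' = -3 + -0.4000·(sin 2.1368 − sin 0.2618) = -3.2341
y' = -2 − -0.4000·(cos 2.1368 − cos 0.2618) = -2.6009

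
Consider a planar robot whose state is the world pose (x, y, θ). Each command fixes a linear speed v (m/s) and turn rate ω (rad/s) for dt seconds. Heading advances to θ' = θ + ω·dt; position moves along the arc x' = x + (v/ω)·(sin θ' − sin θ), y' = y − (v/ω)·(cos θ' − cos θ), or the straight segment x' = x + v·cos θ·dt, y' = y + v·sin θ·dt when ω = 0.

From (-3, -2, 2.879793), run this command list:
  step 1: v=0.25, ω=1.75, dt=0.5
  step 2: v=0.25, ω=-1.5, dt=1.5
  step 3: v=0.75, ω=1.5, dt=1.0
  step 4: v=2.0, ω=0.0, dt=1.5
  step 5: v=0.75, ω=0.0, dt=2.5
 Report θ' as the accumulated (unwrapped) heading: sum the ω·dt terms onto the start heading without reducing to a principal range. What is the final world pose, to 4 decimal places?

step 1: θ'=3.7548 (R=0.1429) → pose (-3.1192, -2.0212, 3.7548)
step 2: θ'=1.5048 (R=-0.1667) → pose (-3.3814, -1.8739, 1.5048)
step 3: θ'=3.0048 (R=0.5000) → pose (-3.8121, -1.3456, 3.0048)
step 4: θ'=3.0048 (straight) → pose (-6.7841, -0.9364, 3.0048)
step 5: θ'=3.0048 (straight) → pose (-8.6416, -0.6807, 3.0048)

(-8.6416, -0.6807, 3.0048)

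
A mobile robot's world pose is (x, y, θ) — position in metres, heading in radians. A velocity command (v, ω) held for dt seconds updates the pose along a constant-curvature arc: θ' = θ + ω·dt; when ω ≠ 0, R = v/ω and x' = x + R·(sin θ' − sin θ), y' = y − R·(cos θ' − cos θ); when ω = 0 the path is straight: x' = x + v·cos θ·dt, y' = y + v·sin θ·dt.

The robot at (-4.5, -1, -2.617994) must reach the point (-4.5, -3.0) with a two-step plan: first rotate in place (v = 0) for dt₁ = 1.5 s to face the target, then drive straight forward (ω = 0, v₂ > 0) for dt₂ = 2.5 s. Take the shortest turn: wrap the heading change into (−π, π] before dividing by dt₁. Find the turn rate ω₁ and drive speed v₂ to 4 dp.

heading to target = atan2(-3−-1, -4.5−-4.5) = -1.5708
Δθ = wrap(-1.5708 − -2.6180) = 1.0472; ω₁ = Δθ/dt₁ = 0.6981
distance = √((-4.5−-4.5)² + (-3−-1)²) = 2.0000; v₂ = distance/dt₂ = 0.8000

ω₁ = 0.6981, v₂ = 0.8000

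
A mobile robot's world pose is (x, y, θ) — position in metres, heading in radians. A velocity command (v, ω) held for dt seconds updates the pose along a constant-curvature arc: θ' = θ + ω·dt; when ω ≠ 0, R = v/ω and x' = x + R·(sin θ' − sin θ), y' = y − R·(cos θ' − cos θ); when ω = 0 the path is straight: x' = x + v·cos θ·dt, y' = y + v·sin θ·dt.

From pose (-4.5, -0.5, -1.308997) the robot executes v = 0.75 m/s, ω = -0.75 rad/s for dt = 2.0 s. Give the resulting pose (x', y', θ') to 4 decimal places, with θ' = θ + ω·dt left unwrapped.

(-5.1394, -1.7040, -2.8090)

θ' = -1.3090 + -0.75·2.0 = -2.8090
R = v/ω = 0.75/-0.75 = -1.0000
x' = -4.5 + -1.0000·(sin -2.8090 − sin -1.3090) = -5.1394
y' = -0.5 − -1.0000·(cos -2.8090 − cos -1.3090) = -1.7040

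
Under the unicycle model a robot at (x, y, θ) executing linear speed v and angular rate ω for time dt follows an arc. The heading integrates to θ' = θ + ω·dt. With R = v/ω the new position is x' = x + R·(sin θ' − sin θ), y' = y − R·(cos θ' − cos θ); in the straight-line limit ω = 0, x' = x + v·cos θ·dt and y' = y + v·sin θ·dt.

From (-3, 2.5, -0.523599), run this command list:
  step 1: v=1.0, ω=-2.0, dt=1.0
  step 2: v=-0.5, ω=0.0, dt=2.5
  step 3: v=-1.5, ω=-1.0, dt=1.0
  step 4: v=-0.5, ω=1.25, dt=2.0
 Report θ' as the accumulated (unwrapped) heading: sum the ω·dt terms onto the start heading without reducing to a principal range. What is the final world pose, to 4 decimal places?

step 1: θ'=-2.5236 (R=-0.5000) → pose (-2.9603, 1.6595, -2.5236)
step 2: θ'=-2.5236 (straight) → pose (-1.9415, 2.3837, -2.5236)
step 3: θ'=-3.5236 (R=1.5000) → pose (-0.5132, 2.5530, -3.5236)
step 4: θ'=-1.0236 (R=-0.4000) → pose (-0.0225, 3.1323, -1.0236)

(-0.0225, 3.1323, -1.0236)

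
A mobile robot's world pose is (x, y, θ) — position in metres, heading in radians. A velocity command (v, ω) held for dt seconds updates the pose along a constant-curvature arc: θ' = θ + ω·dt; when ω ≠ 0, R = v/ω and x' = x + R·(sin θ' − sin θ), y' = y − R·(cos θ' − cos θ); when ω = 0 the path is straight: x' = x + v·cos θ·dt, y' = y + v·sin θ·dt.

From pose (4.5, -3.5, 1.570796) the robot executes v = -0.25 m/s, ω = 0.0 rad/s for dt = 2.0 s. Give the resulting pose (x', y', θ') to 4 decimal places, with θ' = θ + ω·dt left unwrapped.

θ' = 1.5708 + 0.0·2.0 = 1.5708
ω = 0 → straight: x' = 4.5 + -0.25·cos(1.5708)·2.0 = 4.5000
y' = -3.5 + -0.25·sin(1.5708)·2.0 = -4.0000

(4.5000, -4.0000, 1.5708)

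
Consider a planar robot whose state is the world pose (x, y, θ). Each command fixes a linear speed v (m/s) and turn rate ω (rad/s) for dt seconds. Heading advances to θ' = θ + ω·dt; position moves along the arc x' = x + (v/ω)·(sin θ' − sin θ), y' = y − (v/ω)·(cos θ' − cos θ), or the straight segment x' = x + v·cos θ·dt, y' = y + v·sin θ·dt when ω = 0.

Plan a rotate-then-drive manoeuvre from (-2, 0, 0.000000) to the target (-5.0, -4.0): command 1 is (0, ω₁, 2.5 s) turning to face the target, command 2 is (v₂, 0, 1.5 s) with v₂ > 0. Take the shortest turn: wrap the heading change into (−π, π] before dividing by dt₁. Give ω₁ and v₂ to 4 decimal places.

heading to target = atan2(-4−0, -5−-2) = -2.2143
Δθ = wrap(-2.2143 − 0.0000) = -2.2143; ω₁ = Δθ/dt₁ = -0.8857
distance = √((-5−-2)² + (-4−0)²) = 5.0000; v₂ = distance/dt₂ = 3.3333

ω₁ = -0.8857, v₂ = 3.3333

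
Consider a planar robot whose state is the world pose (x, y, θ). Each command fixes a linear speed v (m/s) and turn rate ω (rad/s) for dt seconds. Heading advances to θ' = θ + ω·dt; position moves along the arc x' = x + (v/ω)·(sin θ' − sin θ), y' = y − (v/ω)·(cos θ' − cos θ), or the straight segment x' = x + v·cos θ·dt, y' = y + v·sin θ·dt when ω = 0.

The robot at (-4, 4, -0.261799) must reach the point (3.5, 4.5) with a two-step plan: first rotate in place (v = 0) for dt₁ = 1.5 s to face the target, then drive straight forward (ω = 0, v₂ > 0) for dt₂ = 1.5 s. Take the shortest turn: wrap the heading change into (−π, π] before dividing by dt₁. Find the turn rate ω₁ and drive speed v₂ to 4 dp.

ω₁ = 0.2189, v₂ = 5.0111

heading to target = atan2(4.5−4, 3.5−-4) = 0.0666
Δθ = wrap(0.0666 − -0.2618) = 0.3284; ω₁ = Δθ/dt₁ = 0.2189
distance = √((3.5−-4)² + (4.5−4)²) = 7.5166; v₂ = distance/dt₂ = 5.0111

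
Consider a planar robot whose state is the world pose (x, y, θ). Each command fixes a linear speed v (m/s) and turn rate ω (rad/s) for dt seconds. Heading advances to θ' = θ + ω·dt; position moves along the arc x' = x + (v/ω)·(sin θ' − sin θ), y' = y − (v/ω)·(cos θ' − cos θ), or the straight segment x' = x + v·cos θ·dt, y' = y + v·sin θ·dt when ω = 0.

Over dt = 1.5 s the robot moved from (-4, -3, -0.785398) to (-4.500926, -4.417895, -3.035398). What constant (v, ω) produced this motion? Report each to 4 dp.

Δθ = -3.035398 − -0.785398 = -2.250000
ω = Δθ/dt = -2.250000/1.5 = -1.5000
R = −Δy/(cos θ' − cos θ) = -0.8333
v = R·ω = -0.8333·-1.5000 = 1.2500

v = 1.2500, ω = -1.5000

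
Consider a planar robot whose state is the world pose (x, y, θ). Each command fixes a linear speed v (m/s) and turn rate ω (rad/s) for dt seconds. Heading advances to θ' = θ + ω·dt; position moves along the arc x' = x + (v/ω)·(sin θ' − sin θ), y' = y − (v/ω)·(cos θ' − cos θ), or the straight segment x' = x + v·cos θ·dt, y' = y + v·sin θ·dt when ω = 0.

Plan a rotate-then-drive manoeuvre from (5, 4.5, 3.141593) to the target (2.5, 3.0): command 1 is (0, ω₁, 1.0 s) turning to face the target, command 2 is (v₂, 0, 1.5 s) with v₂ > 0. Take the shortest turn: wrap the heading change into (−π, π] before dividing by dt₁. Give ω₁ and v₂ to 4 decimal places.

heading to target = atan2(3−4.5, 2.5−5) = -2.6012
Δθ = wrap(-2.6012 − 3.1416) = 0.5404; ω₁ = Δθ/dt₁ = 0.5404
distance = √((2.5−5)² + (3−4.5)²) = 2.9155; v₂ = distance/dt₂ = 1.9437

ω₁ = 0.5404, v₂ = 1.9437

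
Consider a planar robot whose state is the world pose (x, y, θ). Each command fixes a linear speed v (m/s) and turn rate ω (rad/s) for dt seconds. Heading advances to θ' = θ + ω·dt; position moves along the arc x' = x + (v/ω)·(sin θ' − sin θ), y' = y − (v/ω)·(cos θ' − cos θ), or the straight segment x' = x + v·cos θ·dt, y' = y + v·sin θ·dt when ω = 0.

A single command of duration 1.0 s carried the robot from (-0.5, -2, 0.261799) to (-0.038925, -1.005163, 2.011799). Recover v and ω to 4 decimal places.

v = 1.2500, ω = 1.7500

Δθ = 2.011799 − 0.261799 = 1.750000
ω = Δθ/dt = 1.750000/1.0 = 1.7500
R = −Δy/(cos θ' − cos θ) = 0.7143
v = R·ω = 0.7143·1.7500 = 1.2500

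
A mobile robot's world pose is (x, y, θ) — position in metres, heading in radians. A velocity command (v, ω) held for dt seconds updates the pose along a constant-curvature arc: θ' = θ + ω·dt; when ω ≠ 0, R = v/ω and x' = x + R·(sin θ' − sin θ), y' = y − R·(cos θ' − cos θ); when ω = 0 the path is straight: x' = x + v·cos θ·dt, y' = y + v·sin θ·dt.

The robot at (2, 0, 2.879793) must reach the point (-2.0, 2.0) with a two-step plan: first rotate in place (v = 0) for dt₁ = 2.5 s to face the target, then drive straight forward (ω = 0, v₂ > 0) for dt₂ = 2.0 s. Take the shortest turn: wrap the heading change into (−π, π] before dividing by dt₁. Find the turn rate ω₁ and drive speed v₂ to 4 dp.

heading to target = atan2(2−0, -2−2) = 2.6779
Δθ = wrap(2.6779 − 2.8798) = -0.2018; ω₁ = Δθ/dt₁ = -0.0807
distance = √((-2−2)² + (2−0)²) = 4.4721; v₂ = distance/dt₂ = 2.2361

ω₁ = -0.0807, v₂ = 2.2361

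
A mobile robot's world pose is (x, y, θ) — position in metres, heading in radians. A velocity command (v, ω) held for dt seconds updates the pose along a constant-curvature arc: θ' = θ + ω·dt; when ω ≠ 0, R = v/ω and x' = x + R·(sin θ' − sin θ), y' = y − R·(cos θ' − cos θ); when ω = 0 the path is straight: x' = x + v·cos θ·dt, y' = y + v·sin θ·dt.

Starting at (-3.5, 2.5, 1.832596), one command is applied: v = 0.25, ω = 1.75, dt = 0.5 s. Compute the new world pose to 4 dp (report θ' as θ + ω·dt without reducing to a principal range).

θ' = 1.8326 + 1.75·0.5 = 2.7076
R = v/ω = 0.25/1.75 = 0.1429
x' = -3.5 + 0.1429·(sin 2.7076 − sin 1.8326) = -3.5779
y' = 2.5 − 0.1429·(cos 2.7076 − cos 1.8326) = 2.5926

(-3.5779, 2.5926, 2.7076)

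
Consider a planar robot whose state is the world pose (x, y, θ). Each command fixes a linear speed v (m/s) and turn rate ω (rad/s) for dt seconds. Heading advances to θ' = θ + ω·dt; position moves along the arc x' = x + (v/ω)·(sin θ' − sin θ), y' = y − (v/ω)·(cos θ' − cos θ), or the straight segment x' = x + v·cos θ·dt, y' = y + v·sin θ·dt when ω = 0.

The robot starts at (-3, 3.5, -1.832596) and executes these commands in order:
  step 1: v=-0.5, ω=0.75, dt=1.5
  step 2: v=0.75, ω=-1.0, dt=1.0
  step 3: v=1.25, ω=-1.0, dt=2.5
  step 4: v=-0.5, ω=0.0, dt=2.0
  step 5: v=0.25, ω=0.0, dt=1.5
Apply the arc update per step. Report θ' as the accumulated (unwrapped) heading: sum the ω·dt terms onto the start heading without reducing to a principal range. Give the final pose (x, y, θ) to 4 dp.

(-4.9853, 2.5258, -4.2076)

step 1: θ'=-0.7076 (R=-0.6667) → pose (-3.2106, 4.1792, -0.7076)
step 2: θ'=-1.7076 (R=-0.7500) → pose (-2.9551, 3.5069, -1.7076)
step 3: θ'=-4.2076 (R=-1.2500) → pose (-5.2875, 3.0729, -4.2076)
step 4: θ'=-4.2076 (straight) → pose (-4.8039, 2.1976, -4.2076)
step 5: θ'=-4.2076 (straight) → pose (-4.9853, 2.5258, -4.2076)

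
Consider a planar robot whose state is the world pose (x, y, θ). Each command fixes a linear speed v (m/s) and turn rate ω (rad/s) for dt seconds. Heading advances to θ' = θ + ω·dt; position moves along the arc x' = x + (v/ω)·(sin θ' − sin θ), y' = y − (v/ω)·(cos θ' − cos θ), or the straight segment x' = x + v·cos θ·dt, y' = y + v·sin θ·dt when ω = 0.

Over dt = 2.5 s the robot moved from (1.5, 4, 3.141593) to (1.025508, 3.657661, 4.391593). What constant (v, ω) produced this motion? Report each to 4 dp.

v = 0.2500, ω = 0.5000

Δθ = 4.391593 − 3.141593 = 1.250000
ω = Δθ/dt = 1.250000/2.5 = 0.5000
R = Δx/(sin θ' − sin θ) = 0.5000
v = R·ω = 0.5000·0.5000 = 0.2500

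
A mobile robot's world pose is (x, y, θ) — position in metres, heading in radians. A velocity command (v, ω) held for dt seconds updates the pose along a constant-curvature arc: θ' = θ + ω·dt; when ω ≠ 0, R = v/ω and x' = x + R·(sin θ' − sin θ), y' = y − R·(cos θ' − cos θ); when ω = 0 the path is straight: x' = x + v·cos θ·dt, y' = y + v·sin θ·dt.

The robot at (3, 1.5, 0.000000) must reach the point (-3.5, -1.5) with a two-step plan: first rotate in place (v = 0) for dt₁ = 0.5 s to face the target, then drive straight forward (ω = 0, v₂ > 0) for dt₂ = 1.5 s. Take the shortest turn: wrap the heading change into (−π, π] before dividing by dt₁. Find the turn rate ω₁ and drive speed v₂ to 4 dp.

heading to target = atan2(-1.5−1.5, -3.5−3) = -2.7092
Δθ = wrap(-2.7092 − 0.0000) = -2.7092; ω₁ = Δθ/dt₁ = -5.4184
distance = √((-3.5−3)² + (-1.5−1.5)²) = 7.1589; v₂ = distance/dt₂ = 4.7726

ω₁ = -5.4184, v₂ = 4.7726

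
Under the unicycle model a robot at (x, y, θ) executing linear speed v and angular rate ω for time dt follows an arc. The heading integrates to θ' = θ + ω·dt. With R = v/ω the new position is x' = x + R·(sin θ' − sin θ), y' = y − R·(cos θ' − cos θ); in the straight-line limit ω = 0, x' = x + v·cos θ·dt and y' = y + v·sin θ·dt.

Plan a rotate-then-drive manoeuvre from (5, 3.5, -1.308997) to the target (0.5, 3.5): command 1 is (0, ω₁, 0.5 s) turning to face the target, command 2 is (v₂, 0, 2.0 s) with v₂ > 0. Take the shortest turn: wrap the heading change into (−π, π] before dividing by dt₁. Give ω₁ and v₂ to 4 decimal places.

heading to target = atan2(3.5−3.5, 0.5−5) = 3.1416
Δθ = wrap(3.1416 − -1.3090) = -1.8326; ω₁ = Δθ/dt₁ = -3.6652
distance = √((0.5−5)² + (3.5−3.5)²) = 4.5000; v₂ = distance/dt₂ = 2.2500

ω₁ = -3.6652, v₂ = 2.2500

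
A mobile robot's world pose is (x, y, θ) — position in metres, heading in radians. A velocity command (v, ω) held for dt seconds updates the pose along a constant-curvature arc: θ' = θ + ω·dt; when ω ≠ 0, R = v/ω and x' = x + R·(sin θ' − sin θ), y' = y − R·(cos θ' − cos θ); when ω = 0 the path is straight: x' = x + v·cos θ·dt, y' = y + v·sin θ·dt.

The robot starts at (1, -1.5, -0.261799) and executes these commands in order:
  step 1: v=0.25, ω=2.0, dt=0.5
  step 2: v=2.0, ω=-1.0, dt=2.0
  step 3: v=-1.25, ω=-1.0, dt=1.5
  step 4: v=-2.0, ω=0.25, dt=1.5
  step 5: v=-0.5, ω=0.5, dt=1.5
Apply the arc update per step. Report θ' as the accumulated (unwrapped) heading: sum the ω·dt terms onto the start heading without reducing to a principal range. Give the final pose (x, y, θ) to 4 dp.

(7.9230, 1.4633, -1.6368)

step 1: θ'=0.7382 (R=0.1250) → pose (1.1165, -1.4717, 0.7382)
step 2: θ'=-1.2618 (R=-2.0000) → pose (4.3677, -2.3429, -1.2618)
step 3: θ'=-2.7618 (R=1.2500) → pose (5.0951, -0.8018, -2.7618)
step 4: θ'=-2.3868 (R=-8.0000) → pose (7.6103, 0.8008, -2.3868)
step 5: θ'=-1.6368 (R=-1.0000) → pose (7.9230, 1.4633, -1.6368)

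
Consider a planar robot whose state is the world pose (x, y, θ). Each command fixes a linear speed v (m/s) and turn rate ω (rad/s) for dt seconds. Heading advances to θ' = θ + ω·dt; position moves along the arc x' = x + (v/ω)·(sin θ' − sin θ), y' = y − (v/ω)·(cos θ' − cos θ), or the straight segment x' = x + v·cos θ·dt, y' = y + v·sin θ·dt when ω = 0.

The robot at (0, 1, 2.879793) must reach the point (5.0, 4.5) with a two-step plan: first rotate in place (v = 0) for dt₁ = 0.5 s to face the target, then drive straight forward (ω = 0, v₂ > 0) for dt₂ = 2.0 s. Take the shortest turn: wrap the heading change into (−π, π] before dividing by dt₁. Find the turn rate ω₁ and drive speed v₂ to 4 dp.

heading to target = atan2(4.5−1, 5−0) = 0.6107
Δθ = wrap(0.6107 − 2.8798) = -2.2691; ω₁ = Δθ/dt₁ = -4.5381
distance = √((5−0)² + (4.5−1)²) = 6.1033; v₂ = distance/dt₂ = 3.0516

ω₁ = -4.5381, v₂ = 3.0516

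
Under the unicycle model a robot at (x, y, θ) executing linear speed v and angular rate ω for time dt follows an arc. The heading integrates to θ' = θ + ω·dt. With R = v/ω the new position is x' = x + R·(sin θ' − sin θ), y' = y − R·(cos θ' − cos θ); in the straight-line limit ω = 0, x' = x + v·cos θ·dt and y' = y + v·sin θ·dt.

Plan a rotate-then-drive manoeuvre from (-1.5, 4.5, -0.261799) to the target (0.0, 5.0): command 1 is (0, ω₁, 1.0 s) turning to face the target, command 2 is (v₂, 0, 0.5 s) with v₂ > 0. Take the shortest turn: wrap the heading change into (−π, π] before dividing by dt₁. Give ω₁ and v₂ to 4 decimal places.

heading to target = atan2(5−4.5, 0−-1.5) = 0.3218
Δθ = wrap(0.3218 − -0.2618) = 0.5835; ω₁ = Δθ/dt₁ = 0.5835
distance = √((0−-1.5)² + (5−4.5)²) = 1.5811; v₂ = distance/dt₂ = 3.1623

ω₁ = 0.5835, v₂ = 3.1623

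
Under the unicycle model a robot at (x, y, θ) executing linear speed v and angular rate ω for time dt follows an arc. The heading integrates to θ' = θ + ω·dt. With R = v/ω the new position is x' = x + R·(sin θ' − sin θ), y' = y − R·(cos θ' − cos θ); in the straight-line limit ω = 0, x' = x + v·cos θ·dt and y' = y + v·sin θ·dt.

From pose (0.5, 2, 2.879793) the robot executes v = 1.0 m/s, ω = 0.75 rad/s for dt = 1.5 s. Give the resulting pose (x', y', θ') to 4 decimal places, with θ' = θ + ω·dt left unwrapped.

θ' = 2.8798 + 0.75·1.5 = 4.0048
R = v/ω = 1.0/0.75 = 1.3333
x' = 0.5 + 1.3333·(sin 4.0048 − sin 2.8798) = -0.8583
y' = 2 − 1.3333·(cos 4.0048 − cos 2.8798) = 1.5788

(-0.8583, 1.5788, 4.0048)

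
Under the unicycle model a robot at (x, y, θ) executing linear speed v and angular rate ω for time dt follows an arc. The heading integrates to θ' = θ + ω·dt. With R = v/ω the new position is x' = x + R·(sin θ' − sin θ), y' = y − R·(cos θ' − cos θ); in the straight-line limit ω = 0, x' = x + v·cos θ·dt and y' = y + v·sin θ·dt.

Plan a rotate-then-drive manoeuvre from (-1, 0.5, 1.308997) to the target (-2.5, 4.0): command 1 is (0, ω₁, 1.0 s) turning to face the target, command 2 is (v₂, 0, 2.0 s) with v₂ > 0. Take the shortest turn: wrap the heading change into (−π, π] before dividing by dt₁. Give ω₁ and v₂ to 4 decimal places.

heading to target = atan2(4−0.5, -2.5−-1) = 1.9757
Δθ = wrap(1.9757 − 1.3090) = 0.6667; ω₁ = Δθ/dt₁ = 0.6667
distance = √((-2.5−-1)² + (4−0.5)²) = 3.8079; v₂ = distance/dt₂ = 1.9039

ω₁ = 0.6667, v₂ = 1.9039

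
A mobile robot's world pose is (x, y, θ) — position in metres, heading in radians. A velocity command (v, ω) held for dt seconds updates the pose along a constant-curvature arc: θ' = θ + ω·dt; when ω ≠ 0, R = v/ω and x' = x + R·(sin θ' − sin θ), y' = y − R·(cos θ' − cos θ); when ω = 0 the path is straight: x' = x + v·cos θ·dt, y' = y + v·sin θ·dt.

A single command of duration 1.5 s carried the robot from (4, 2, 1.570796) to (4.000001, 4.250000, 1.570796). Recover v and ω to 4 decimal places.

Δθ = 1.570796 − 1.570796 = 0.000000
ω = Δθ/dt = 0.000000/1.5 = 0.0000
ω = 0 → v = (Δx·cos θ + Δy·sin θ)/dt = 1.5000

v = 1.5000, ω = 0.0000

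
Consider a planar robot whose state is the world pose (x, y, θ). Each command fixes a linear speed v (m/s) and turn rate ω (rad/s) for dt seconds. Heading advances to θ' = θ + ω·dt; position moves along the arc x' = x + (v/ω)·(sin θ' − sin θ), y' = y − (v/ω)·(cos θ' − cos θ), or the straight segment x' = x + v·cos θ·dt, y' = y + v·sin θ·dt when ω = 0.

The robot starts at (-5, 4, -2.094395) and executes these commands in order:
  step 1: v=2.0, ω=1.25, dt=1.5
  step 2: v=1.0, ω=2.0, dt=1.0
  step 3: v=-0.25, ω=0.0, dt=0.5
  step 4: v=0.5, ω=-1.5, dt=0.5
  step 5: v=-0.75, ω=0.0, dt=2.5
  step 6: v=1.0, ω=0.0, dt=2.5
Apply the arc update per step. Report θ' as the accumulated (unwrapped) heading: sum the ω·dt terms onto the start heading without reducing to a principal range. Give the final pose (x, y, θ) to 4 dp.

step 1: θ'=-0.2194 (R=1.6000) → pose (-3.9626, 1.6384, -0.2194)
step 2: θ'=1.7806 (R=0.5000) → pose (-3.3647, 2.2305, 1.7806)
step 3: θ'=1.7806 (straight) → pose (-3.3387, 2.1082, 1.7806)
step 4: θ'=1.0306 (R=-0.3333) → pose (-3.2985, 2.3491, 1.0306)
step 5: θ'=1.0306 (straight) → pose (-4.2629, 0.7411, 1.0306)
step 6: θ'=1.0306 (straight) → pose (-2.9771, 2.8851, 1.0306)

(-2.9771, 2.8851, 1.0306)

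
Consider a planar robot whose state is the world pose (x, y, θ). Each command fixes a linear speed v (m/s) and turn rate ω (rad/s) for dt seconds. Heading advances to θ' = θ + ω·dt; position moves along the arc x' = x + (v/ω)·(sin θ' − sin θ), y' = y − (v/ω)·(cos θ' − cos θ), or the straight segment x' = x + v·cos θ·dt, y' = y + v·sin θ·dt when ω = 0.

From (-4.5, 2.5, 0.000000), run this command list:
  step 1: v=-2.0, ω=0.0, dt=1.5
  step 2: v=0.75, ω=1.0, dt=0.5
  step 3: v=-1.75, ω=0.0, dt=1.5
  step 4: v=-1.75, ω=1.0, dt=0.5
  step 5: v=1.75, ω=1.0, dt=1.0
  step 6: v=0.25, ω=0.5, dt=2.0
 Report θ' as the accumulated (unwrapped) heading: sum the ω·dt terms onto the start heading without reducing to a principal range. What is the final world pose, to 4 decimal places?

step 1: θ'=0.0000 (straight) → pose (-7.5000, 2.5000, 0.0000)
step 2: θ'=0.5000 (R=0.7500) → pose (-7.1404, 2.5918, 0.5000)
step 3: θ'=0.5000 (straight) → pose (-9.4441, 1.3333, 0.5000)
step 4: θ'=1.0000 (R=-1.7500) → pose (-10.0777, 0.7431, 1.0000)
step 5: θ'=2.0000 (R=1.7500) → pose (-9.9590, 2.4169, 2.0000)
step 6: θ'=3.0000 (R=0.5000) → pose (-10.3431, 2.7038, 3.0000)

(-10.3431, 2.7038, 3.0000)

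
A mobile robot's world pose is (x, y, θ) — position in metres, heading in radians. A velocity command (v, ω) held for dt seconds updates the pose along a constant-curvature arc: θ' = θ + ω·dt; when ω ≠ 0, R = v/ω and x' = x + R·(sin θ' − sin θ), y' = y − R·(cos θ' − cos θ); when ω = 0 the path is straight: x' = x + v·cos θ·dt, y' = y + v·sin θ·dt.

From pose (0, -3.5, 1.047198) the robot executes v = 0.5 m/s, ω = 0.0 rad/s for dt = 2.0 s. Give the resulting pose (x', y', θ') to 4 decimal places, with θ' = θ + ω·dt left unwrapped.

θ' = 1.0472 + 0.0·2.0 = 1.0472
ω = 0 → straight: x' = 0 + 0.5·cos(1.0472)·2.0 = 0.5000
y' = -3.5 + 0.5·sin(1.0472)·2.0 = -2.6340

(0.5000, -2.6340, 1.0472)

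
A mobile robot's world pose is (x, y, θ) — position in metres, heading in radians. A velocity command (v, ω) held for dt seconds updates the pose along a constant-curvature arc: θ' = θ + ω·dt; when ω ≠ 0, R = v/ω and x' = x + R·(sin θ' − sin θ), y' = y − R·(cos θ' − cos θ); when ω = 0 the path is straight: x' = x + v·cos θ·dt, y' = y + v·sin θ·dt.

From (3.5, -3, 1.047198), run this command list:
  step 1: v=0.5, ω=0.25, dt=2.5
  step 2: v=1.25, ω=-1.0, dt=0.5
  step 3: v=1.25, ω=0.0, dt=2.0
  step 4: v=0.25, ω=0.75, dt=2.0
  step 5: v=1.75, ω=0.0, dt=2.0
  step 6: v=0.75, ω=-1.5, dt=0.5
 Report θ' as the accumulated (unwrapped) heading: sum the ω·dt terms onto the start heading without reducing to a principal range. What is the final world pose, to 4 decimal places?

(1.2984, 3.4018, 1.9222)

step 1: θ'=1.6722 (R=2.0000) → pose (3.7577, -1.7975, 1.6722)
step 2: θ'=1.1722 (R=-1.2500) → pose (3.8492, -1.1859, 1.1722)
step 3: θ'=1.1722 (straight) → pose (4.8196, 1.1182, 1.1722)
step 4: θ'=2.6722 (R=0.3333) → pose (4.6631, 1.5448, 2.6722)
step 5: θ'=2.6722 (straight) → pose (1.5417, 3.1280, 2.6722)
step 6: θ'=1.9222 (R=-0.5000) → pose (1.2984, 3.4018, 1.9222)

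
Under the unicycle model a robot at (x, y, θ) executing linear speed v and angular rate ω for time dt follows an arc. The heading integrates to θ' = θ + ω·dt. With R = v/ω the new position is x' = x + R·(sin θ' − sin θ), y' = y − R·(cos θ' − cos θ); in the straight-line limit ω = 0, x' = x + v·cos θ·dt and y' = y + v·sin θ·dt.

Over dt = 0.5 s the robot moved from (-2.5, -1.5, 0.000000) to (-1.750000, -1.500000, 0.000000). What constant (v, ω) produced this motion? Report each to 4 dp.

v = 1.5000, ω = 0.0000

Δθ = 0.000000 − 0.000000 = 0.000000
ω = Δθ/dt = 0.000000/0.5 = 0.0000
ω = 0 → v = (Δx·cos θ + Δy·sin θ)/dt = 1.5000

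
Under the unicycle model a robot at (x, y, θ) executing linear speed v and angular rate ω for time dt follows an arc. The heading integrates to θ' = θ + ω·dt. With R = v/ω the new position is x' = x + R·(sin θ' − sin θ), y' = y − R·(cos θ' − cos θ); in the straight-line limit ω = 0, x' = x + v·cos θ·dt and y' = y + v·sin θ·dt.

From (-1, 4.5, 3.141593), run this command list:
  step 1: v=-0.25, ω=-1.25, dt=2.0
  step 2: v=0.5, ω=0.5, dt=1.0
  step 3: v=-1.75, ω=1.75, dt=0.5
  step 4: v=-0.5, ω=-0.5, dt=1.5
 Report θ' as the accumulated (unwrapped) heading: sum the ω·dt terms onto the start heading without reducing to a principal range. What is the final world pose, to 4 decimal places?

step 1: θ'=0.6416 (R=0.2000) → pose (-0.8803, 4.1398, 0.6416)
step 2: θ'=1.1416 (R=1.0000) → pose (-0.5695, 4.5248, 1.1416)
step 3: θ'=2.0166 (R=-1.0000) → pose (-0.5625, 3.6774, 2.0166)
step 4: θ'=1.2666 (R=1.0000) → pose (-0.5106, 2.9467, 1.2666)

(-0.5106, 2.9467, 1.2666)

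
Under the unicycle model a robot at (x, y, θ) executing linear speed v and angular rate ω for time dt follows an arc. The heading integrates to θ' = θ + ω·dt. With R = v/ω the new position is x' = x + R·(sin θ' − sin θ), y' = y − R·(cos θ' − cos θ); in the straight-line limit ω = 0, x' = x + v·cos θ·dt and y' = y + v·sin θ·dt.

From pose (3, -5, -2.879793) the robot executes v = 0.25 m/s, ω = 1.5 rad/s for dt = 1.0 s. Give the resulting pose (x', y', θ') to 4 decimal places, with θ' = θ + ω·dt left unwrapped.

θ' = -2.8798 + 1.5·1.0 = -1.3798
R = v/ω = 0.25/1.5 = 0.1667
x' = 3 + 0.1667·(sin -1.3798 − sin -2.8798) = 2.8795
y' = -5 − 0.1667·(cos -1.3798 − cos -2.8798) = -5.1926

(2.8795, -5.1926, -1.3798)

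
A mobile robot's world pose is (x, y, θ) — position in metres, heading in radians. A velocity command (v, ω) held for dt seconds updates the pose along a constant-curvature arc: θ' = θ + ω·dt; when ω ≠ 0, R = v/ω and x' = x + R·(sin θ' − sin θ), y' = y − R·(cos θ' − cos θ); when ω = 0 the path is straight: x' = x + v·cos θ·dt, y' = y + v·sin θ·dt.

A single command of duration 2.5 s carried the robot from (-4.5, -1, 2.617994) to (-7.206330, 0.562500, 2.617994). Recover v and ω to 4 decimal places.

Δθ = 2.617994 − 2.617994 = 0.000000
ω = Δθ/dt = 0.000000/2.5 = 0.0000
ω = 0 → v = (Δx·cos θ + Δy·sin θ)/dt = 1.2500

v = 1.2500, ω = 0.0000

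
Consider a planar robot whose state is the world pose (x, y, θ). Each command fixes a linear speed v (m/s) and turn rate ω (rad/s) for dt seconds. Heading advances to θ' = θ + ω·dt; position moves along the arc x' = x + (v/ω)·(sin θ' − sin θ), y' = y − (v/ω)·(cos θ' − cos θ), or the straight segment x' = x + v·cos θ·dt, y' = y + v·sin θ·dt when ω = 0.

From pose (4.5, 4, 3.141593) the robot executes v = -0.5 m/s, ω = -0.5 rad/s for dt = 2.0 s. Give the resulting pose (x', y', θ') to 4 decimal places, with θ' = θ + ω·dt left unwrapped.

(5.3415, 3.5403, 2.1416)

θ' = 3.1416 + -0.5·2.0 = 2.1416
R = v/ω = -0.5/-0.5 = 1.0000
x' = 4.5 + 1.0000·(sin 2.1416 − sin 3.1416) = 5.3415
y' = 4 − 1.0000·(cos 2.1416 − cos 3.1416) = 3.5403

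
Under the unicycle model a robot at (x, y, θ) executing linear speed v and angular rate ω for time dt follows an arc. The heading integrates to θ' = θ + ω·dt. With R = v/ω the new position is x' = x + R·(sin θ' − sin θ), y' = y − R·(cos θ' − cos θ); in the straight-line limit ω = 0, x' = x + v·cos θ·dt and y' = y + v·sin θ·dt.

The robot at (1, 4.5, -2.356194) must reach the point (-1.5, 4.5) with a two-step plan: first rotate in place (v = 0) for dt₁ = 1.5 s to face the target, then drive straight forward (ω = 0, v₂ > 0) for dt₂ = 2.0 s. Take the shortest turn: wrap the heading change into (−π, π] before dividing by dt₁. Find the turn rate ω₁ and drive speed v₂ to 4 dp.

ω₁ = -0.5236, v₂ = 1.2500

heading to target = atan2(4.5−4.5, -1.5−1) = 3.1416
Δθ = wrap(3.1416 − -2.3562) = -0.7854; ω₁ = Δθ/dt₁ = -0.5236
distance = √((-1.5−1)² + (4.5−4.5)²) = 2.5000; v₂ = distance/dt₂ = 1.2500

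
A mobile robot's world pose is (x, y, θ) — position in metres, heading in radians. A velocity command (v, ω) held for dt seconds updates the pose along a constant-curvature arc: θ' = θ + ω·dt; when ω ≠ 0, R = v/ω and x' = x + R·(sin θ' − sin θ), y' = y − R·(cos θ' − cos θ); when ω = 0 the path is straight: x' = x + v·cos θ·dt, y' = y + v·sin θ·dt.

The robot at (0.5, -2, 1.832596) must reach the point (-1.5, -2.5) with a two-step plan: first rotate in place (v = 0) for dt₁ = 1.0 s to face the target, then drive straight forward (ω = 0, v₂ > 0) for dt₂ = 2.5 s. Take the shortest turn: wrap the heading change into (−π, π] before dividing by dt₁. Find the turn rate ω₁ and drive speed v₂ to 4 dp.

ω₁ = 1.5540, v₂ = 0.8246

heading to target = atan2(-2.5−-2, -1.5−0.5) = -2.8966
Δθ = wrap(-2.8966 − 1.8326) = 1.5540; ω₁ = Δθ/dt₁ = 1.5540
distance = √((-1.5−0.5)² + (-2.5−-2)²) = 2.0616; v₂ = distance/dt₂ = 0.8246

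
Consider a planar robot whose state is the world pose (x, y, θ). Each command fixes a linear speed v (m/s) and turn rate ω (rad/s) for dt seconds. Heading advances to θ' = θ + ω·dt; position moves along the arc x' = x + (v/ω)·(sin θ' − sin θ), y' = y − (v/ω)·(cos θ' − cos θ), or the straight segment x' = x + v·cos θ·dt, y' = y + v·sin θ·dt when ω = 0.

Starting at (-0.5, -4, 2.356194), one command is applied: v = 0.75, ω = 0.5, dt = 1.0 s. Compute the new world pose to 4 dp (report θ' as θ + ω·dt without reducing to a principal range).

θ' = 2.3562 + 0.5·1.0 = 2.8562
R = v/ω = 0.75/0.5 = 1.5000
x' = -0.5 + 1.5000·(sin 2.8562 − sin 2.3562) = -1.1384
y' = -4 − 1.5000·(cos 2.8562 − cos 2.3562) = -3.6213

(-1.1384, -3.6213, 2.8562)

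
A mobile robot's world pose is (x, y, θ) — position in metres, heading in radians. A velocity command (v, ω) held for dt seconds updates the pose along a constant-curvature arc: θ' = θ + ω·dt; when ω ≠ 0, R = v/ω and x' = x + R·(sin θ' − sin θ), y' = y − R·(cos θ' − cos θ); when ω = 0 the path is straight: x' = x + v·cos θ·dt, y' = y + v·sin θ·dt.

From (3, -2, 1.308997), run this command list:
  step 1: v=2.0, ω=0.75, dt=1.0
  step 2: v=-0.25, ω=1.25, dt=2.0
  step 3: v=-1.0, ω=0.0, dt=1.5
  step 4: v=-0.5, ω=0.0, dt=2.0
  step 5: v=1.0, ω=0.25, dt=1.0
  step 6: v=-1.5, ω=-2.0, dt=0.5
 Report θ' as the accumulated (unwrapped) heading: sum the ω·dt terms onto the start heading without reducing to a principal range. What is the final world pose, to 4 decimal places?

(3.7896, 2.1393, 3.8090)

step 1: θ'=2.0590 (R=2.6667) → pose (2.7793, -0.0590, 2.0590)
step 2: θ'=4.5590 (R=-0.2000) → pose (3.1536, 0.0042, 4.5590)
step 3: θ'=4.5590 (straight) → pose (3.3828, 1.4866, 4.5590)
step 4: θ'=4.5590 (straight) → pose (3.5356, 2.4748, 4.5590)
step 5: θ'=4.8090 (R=4.0000) → pose (3.5073, 1.4779, 4.8090)
step 6: θ'=3.8090 (R=0.7500) → pose (3.7896, 2.1393, 3.8090)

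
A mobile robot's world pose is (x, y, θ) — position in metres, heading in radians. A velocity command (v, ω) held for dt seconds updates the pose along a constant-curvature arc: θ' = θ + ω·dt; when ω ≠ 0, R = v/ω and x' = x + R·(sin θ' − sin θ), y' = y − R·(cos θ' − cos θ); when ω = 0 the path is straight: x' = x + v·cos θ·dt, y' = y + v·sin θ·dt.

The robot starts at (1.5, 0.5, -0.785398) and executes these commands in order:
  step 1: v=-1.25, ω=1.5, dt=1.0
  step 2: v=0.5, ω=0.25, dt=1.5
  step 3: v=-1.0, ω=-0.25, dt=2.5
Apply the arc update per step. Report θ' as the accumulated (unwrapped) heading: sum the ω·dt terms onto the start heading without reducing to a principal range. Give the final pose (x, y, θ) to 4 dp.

(-0.9266, -0.5994, 0.4646)

step 1: θ'=0.7146 (R=-0.8333) → pose (0.3646, 0.5402, 0.7146)
step 2: θ'=1.0896 (R=2.0000) → pose (0.8269, 1.1252, 1.0896)
step 3: θ'=0.4646 (R=4.0000) → pose (-0.9266, -0.5994, 0.4646)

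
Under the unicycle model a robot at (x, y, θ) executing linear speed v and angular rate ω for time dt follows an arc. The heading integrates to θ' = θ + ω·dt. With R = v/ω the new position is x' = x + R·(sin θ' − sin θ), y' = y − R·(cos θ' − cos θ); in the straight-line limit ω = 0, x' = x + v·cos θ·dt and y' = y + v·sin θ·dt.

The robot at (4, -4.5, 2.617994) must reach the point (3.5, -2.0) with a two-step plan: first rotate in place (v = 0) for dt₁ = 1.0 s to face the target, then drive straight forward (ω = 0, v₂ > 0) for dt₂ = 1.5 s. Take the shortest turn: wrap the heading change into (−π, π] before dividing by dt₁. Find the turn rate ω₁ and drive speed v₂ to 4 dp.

heading to target = atan2(-2−-4.5, 3.5−4) = 1.7682
Δθ = wrap(1.7682 − 2.6180) = -0.8498; ω₁ = Δθ/dt₁ = -0.8498
distance = √((3.5−4)² + (-2−-4.5)²) = 2.5495; v₂ = distance/dt₂ = 1.6997

ω₁ = -0.8498, v₂ = 1.6997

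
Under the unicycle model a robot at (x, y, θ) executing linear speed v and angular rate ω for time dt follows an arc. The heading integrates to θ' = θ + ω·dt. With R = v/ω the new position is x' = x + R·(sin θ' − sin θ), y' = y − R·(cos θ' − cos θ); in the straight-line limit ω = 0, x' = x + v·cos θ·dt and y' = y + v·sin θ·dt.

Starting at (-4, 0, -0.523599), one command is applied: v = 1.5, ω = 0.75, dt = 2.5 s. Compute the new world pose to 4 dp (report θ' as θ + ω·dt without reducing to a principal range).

θ' = -0.5236 + 0.75·2.5 = 1.3514
R = v/ω = 1.5/0.75 = 2.0000
x' = -4 + 2.0000·(sin 1.3514 − sin -0.5236) = -1.0479
y' = 0 − 2.0000·(cos 1.3514 − cos -0.5236) = 1.2968

(-1.0479, 1.2968, 1.3514)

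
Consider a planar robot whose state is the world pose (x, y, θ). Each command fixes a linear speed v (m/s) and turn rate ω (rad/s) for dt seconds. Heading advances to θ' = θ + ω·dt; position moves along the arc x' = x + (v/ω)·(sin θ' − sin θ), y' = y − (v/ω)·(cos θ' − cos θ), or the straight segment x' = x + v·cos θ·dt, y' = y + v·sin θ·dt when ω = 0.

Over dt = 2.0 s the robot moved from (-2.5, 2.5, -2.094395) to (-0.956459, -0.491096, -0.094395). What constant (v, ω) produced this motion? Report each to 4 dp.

v = 2.0000, ω = 1.0000

Δθ = -0.094395 − -2.094395 = 2.000000
ω = Δθ/dt = 2.000000/2.0 = 1.0000
R = −Δy/(cos θ' − cos θ) = 2.0000
v = R·ω = 2.0000·1.0000 = 2.0000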